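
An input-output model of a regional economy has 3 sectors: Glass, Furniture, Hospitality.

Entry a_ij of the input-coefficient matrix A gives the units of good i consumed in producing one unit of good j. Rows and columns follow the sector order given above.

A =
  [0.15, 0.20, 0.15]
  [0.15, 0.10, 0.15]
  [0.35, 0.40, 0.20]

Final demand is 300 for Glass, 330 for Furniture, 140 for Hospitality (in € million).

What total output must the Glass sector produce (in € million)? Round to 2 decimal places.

x_G = 624.56

I − A =
  [   0.85    -0.20    -0.15]
  [  -0.15     0.90    -0.15]
  [  -0.35    -0.40     0.80]
Cofactors of I−A, C_ij = (−1)^(i+j)·(minor ij) (rows/columns in the sector order above):
  C_11 = (0.90)(0.80) − (-0.15)(-0.40) = 0.6600
  C_12 = −[(-0.15)(0.80) − (-0.15)(-0.35)] = 0.1725
  C_13 = (-0.15)(-0.40) − (0.90)(-0.35) = 0.3750
  C_21 = −[(-0.20)(0.80) − (-0.15)(-0.40)] = 0.2200
  C_22 = (0.85)(0.80) − (-0.15)(-0.35) = 0.6275
  C_23 = −[(0.85)(-0.40) − (-0.20)(-0.35)] = 0.4100
  C_31 = (-0.20)(-0.15) − (-0.15)(0.90) = 0.1650
  C_32 = −[(0.85)(-0.15) − (-0.15)(-0.15)] = 0.1500
  C_33 = (0.85)(0.90) − (-0.20)(-0.15) = 0.7350
det(I−A) = Σ_j (I−A)_1j·C_1j = (0.85)(0.6600) + (-0.20)(0.1725) + (-0.15)(0.3750) = 0.47025
adj(I−A) = Cᵀ =
  [ 0.6600   0.2200   0.1650]
  [ 0.1725   0.6275   0.1500]
  [ 0.3750   0.4100   0.7350]
(I − A)⁻¹ = adj(I−A) / det(I−A) ≈
  [   1.4035     0.4678     0.3509]
  [   0.3668     1.3344     0.3190]
  [   0.7974     0.8719     1.5630]
x = (I − A)⁻¹ d = adj(I−A)·d / det(I−A), with det(I−A) = 0.47025:
  x_G = (0.6600·300 + 0.2200·330 + 0.1650·140) / 0.47025 = 293.70 / 0.47025 ≈ 624.56
  x_F = (0.1725·300 + 0.6275·330 + 0.1500·140) / 0.47025 = 279.825 / 0.47025 ≈ 595.06
  x_H = (0.3750·300 + 0.4100·330 + 0.7350·140) / 0.47025 = 350.70 / 0.47025 ≈ 745.77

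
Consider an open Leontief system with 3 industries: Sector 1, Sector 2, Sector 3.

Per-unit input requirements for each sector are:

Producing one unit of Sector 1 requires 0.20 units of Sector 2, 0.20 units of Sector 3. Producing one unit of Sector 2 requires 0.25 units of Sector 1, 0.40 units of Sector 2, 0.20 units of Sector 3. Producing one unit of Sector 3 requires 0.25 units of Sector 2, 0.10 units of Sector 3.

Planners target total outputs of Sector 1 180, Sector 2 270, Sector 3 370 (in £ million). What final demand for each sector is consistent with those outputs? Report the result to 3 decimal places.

d_1 = 112.500, d_2 = 33.500, d_3 = 243.000

I − A =
  [   1.00    -0.25     0.00]
  [  -0.20     0.60    -0.25]
  [  -0.20    -0.20     0.90]
d = (I − A) x:
  d_1 = (+1.00)·180 + (-0.25)·270 + (+0.00)·370 = 112.500
  d_2 = (-0.20)·180 + (+0.60)·270 + (-0.25)·370 = 33.500
  d_3 = (-0.20)·180 + (-0.20)·270 + (+0.90)·370 = 243.000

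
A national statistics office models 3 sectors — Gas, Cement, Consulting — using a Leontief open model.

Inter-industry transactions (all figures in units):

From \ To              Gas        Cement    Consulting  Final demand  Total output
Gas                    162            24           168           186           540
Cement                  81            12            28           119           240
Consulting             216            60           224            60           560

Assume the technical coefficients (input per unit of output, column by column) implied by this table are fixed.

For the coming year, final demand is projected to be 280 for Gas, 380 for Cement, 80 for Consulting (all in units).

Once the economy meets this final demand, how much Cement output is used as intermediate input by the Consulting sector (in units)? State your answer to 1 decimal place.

Technical coefficients a_ij = z_ij / X_j:
  a_11 = 162/540 = 0.30, a_21 = 81/540 = 0.15, a_31 = 216/540 = 0.40
  a_12 = 24/240 = 0.10, a_22 = 12/240 = 0.05, a_32 = 60/240 = 0.25
  a_13 = 168/560 = 0.30, a_23 = 28/560 = 0.05, a_33 = 224/560 = 0.40
I − A =
  [   0.70    -0.10    -0.30]
  [  -0.15     0.95    -0.05]
  [  -0.40    -0.25     0.60]
Cofactors of I−A, C_ij = (−1)^(i+j)·(minor ij) (rows/columns in the sector order above):
  C_11 = (0.95)(0.60) − (-0.05)(-0.25) = 0.5575
  C_12 = −[(-0.15)(0.60) − (-0.05)(-0.40)] = 0.1100
  C_13 = (-0.15)(-0.25) − (0.95)(-0.40) = 0.4175
  C_21 = −[(-0.10)(0.60) − (-0.30)(-0.25)] = 0.1350
  C_22 = (0.70)(0.60) − (-0.30)(-0.40) = 0.3000
  C_23 = −[(0.70)(-0.25) − (-0.10)(-0.40)] = 0.2150
  C_31 = (-0.10)(-0.05) − (-0.30)(0.95) = 0.2900
  C_32 = −[(0.70)(-0.05) − (-0.30)(-0.15)] = 0.0800
  C_33 = (0.70)(0.95) − (-0.10)(-0.15) = 0.6500
det(I−A) = Σ_j (I−A)_1j·C_1j = (0.70)(0.5575) + (-0.10)(0.1100) + (-0.30)(0.4175) = 0.2540
adj(I−A) = Cᵀ =
  [ 0.5575   0.1350   0.2900]
  [ 0.1100   0.3000   0.0800]
  [ 0.4175   0.2150   0.6500]
(I − A)⁻¹ = adj(I−A) / det(I−A) ≈
  [   2.1949     0.5315     1.1417]
  [   0.4331     1.1811     0.3150]
  [   1.6437     0.8465     2.5591]
First solve x = (I − A)⁻¹ d = adj(I−A)·d / det(I−A); in particular x_3 = (0.4175·280 + 0.2150·380 + 0.6500·80) / 0.2540 = 250.60 / 0.2540 ≈ 986.614.
Intermediate flow from 2 to 3: z_23 = a_23 · x_3 = 0.05 × 250.60 / 0.2540 = 12.53 / 0.2540 ≈ 49.3.

z_23 = 49.3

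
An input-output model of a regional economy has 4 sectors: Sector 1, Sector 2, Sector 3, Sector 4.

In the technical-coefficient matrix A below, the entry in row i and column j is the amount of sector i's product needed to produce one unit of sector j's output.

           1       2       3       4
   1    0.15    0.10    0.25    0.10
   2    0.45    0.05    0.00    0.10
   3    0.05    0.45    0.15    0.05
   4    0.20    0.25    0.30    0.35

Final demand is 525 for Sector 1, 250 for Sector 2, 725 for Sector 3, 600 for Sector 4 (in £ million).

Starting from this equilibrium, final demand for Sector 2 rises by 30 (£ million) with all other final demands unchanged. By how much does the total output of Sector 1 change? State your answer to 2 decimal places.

I − A =
  [   0.85    -0.10    -0.25    -0.10]
  [  -0.45     0.95     0.00    -0.10]
  [  -0.05    -0.45     0.85    -0.05]
  [  -0.20    -0.25    -0.30     0.65]
Compute the cofactors C_ij = (−1)^(i+j)·(3×3 minor ij) of I−A; the adjugate is their transpose:
adj(I−A) = Cᵀ =
  [ 0.475875   0.164750   0.179625   0.112375]
  [ 0.260375   0.427750   0.117125   0.114875]
  [ 0.185375   0.255750   0.442125   0.101875]
  [ 0.332125   0.333250   0.304375   0.585625]
det(I−A) = Σ_j (I−A)_1j·C_1j = (0.85)(0.475875) + (-0.10)(0.260375) + (-0.25)(0.185375) + (-0.10)(0.332125) = 0.2989
(I − A)⁻¹ = adj(I−A) / det(I−A) ≈
  [   1.5921     0.5512     0.6010     0.3760]
  [   0.8711     1.4311     0.3919     0.3843]
  [   0.6202     0.8556     1.4792     0.3408]
  [   1.1112     1.1149     1.0183     1.9593]
Δx = (I − A)⁻¹ Δd with Δd having +30 in the Sector 2 component and 0 elsewhere.
So Δx_1 = L_12 · (+30), where L_12 = adj(I−A)_12 / det(I−A) = 0.164750 / 0.2989.
Δx_1 = 0.164750 × (+30) / 0.2989 = 4.9425 / 0.2989 ≈ 16.54.

Δx_1 = 16.54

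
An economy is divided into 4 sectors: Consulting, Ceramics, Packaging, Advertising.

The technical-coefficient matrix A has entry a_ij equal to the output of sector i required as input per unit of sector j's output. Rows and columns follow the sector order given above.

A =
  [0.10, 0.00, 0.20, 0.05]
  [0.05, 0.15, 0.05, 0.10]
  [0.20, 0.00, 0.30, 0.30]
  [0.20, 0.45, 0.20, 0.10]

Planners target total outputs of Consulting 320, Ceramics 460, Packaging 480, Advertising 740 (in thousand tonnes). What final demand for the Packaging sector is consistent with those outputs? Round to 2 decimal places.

d_3 = 50.00

I − A =
  [   0.90     0.00    -0.20    -0.05]
  [  -0.05     0.85    -0.05    -0.10]
  [  -0.20     0.00     0.70    -0.30]
  [  -0.20    -0.45    -0.20     0.90]
d = (I − A) x:
  d_1 = (+0.90)·320 + (+0.00)·460 + (-0.20)·480 + (-0.05)·740 = 155.00
  d_2 = (-0.05)·320 + (+0.85)·460 + (-0.05)·480 + (-0.10)·740 = 277.00
  d_3 = (-0.20)·320 + (+0.00)·460 + (+0.70)·480 + (-0.30)·740 = 50.00
  d_4 = (-0.20)·320 + (-0.45)·460 + (-0.20)·480 + (+0.90)·740 = 299.00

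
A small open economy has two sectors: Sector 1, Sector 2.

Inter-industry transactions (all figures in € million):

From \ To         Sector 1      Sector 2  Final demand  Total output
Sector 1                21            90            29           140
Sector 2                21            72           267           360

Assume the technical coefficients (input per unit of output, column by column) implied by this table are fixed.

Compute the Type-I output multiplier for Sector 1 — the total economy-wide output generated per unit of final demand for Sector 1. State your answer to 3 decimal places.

m_1 = 1.479

Technical coefficients a_ij = z_ij / X_j:
  a_11 = 21/140 = 0.15, a_21 = 21/140 = 0.15
  a_12 = 90/360 = 0.25, a_22 = 72/360 = 0.20
I − A =
  [   0.85    -0.25]
  [  -0.15     0.80]
det(I−A) = (0.85)(0.80) − (-0.25)(-0.15) = 0.6425
adj(I−A) = [[0.80, 0.25], [0.15, 0.85]]
(I − A)⁻¹ = adj(I−A) / det(I−A) ≈
  [   1.2451     0.3891]
  [   0.2335     1.3230]
The output multiplier for sector j is the column-j sum of the Leontief inverse (I − A)⁻¹ = adj(I−A) / det(I−A).
Column 1 of adj(I−A): (0.80, 0.15); det(I−A) = 0.6425.
m_1 = (0.80 + 0.15) / 0.6425 = 0.95 / 0.6425 ≈ 1.479.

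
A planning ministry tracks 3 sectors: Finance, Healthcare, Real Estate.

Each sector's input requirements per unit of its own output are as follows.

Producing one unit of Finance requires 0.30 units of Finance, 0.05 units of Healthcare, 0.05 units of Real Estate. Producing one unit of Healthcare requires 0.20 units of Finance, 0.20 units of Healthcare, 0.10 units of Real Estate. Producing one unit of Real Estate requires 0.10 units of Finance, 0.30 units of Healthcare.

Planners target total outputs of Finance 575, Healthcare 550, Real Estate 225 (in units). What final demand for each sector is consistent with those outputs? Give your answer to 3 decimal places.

d_F = 270.000, d_H = 343.750, d_R = 141.250

I − A =
  [   0.70    -0.20    -0.10]
  [  -0.05     0.80    -0.30]
  [  -0.05    -0.10     1.00]
d = (I − A) x:
  d_F = (+0.70)·575 + (-0.20)·550 + (-0.10)·225 = 270.000
  d_H = (-0.05)·575 + (+0.80)·550 + (-0.30)·225 = 343.750
  d_R = (-0.05)·575 + (-0.10)·550 + (+1.00)·225 = 141.250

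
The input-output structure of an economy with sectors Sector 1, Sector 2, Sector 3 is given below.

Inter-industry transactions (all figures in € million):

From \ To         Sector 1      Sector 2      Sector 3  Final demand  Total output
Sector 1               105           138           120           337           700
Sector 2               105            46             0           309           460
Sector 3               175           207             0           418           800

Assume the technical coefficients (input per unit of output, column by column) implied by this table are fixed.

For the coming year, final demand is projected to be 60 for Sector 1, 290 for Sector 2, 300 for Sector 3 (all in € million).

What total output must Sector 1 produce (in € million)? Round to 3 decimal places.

Technical coefficients a_ij = z_ij / X_j:
  a_11 = 105/700 = 0.15, a_21 = 105/700 = 0.15, a_31 = 175/700 = 0.25
  a_12 = 138/460 = 0.30, a_22 = 46/460 = 0.10, a_32 = 207/460 = 0.45
  a_13 = 120/800 = 0.15, a_23 = 0/800 = 0.00, a_33 = 0/800 = 0.00
I − A =
  [   0.85    -0.30    -0.15]
  [  -0.15     0.90     0.00]
  [  -0.25    -0.45     1.00]
Cofactors of I−A, C_ij = (−1)^(i+j)·(minor ij) (rows/columns in the sector order above):
  C_11 = (0.90)(1.00) − (0.00)(-0.45) = 0.9000
  C_12 = −[(-0.15)(1.00) − (0.00)(-0.25)] = 0.1500
  C_13 = (-0.15)(-0.45) − (0.90)(-0.25) = 0.2925
  C_21 = −[(-0.30)(1.00) − (-0.15)(-0.45)] = 0.3675
  C_22 = (0.85)(1.00) − (-0.15)(-0.25) = 0.8125
  C_23 = −[(0.85)(-0.45) − (-0.30)(-0.25)] = 0.4575
  C_31 = (-0.30)(0.00) − (-0.15)(0.90) = 0.1350
  C_32 = −[(0.85)(0.00) − (-0.15)(-0.15)] = 0.0225
  C_33 = (0.85)(0.90) − (-0.30)(-0.15) = 0.7200
det(I−A) = Σ_j (I−A)_1j·C_1j = (0.85)(0.9000) + (-0.30)(0.1500) + (-0.15)(0.2925) = 0.676125
adj(I−A) = Cᵀ =
  [ 0.9000   0.3675   0.1350]
  [ 0.1500   0.8125   0.0225]
  [ 0.2925   0.4575   0.7200]
(I − A)⁻¹ = adj(I−A) / det(I−A) ≈
  [   1.3311     0.5435     0.1997]
  [   0.2219     1.2017     0.0333]
  [   0.4326     0.6767     1.0649]
x = (I − A)⁻¹ d = adj(I−A)·d / det(I−A), with det(I−A) = 0.676125:
  x_1 = (0.9000·60 + 0.3675·290 + 0.1350·300) / 0.676125 = 201.075 / 0.676125 ≈ 297.393
  x_2 = (0.1500·60 + 0.8125·290 + 0.0225·300) / 0.676125 = 251.375 / 0.676125 ≈ 371.788
  x_3 = (0.2925·60 + 0.4575·290 + 0.7200·300) / 0.676125 = 366.225 / 0.676125 ≈ 541.653

x_1 = 297.393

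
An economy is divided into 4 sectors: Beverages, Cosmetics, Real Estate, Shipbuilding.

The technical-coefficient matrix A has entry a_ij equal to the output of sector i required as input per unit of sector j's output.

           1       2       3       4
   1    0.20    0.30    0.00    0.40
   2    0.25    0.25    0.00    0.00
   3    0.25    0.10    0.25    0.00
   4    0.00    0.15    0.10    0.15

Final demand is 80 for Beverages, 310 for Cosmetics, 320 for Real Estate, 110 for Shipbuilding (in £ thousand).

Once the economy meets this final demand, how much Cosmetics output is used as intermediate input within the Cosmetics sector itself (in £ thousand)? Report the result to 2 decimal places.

z_22 = 142.25

I − A =
  [   0.80    -0.30     0.00    -0.40]
  [  -0.25     0.75     0.00     0.00]
  [  -0.25    -0.10     0.75     0.00]
  [   0.00    -0.15    -0.10     0.85]
Compute the cofactors C_ij = (−1)^(i+j)·(3×3 minor ij) of I−A; the adjugate is their transpose:
adj(I−A) = Cᵀ =
  [ 0.478125   0.240250   0.030000   0.225000]
  [ 0.159375   0.500000   0.010000   0.075000]
  [ 0.180625   0.146750   0.431250   0.085000]
  [ 0.049375   0.105500   0.052500   0.393750]
det(I−A) = Σ_j (I−A)_1j·C_1j = (0.80)(0.478125) + (-0.30)(0.159375) + (0.00)(0.180625) + (-0.40)(0.049375) = 0.3149375
(I − A)⁻¹ = adj(I−A) / det(I−A) ≈
  [   1.5182     0.7628     0.0953     0.7144]
  [   0.5061     1.5876     0.0318     0.2381]
  [   0.5735     0.4660     1.3693     0.2699]
  [   0.1568     0.3350     0.1667     1.2502]
First solve x = (I − A)⁻¹ d = adj(I−A)·d / det(I−A); in particular x_2 = (0.159375·80 + 0.500000·310 + 0.010000·320 + 0.075000·110) / 0.3149375 = 179.20 / 0.3149375 ≈ 569.0018.
Intermediate flow from 2 to 2: z_22 = a_22 · x_2 = 0.25 × 179.20 / 0.3149375 = 44.80 / 0.3149375 ≈ 142.25.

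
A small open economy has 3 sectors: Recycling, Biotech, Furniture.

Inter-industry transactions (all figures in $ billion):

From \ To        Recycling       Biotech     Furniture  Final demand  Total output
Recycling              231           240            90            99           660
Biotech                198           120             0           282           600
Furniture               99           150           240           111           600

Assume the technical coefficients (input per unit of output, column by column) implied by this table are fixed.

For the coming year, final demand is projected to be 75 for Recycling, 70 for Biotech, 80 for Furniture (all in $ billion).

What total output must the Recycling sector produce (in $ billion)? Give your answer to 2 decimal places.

Technical coefficients a_ij = z_ij / X_j:
  a_RR = 231/660 = 0.35, a_BR = 198/660 = 0.30, a_FR = 99/660 = 0.15
  a_RB = 240/600 = 0.40, a_BB = 120/600 = 0.20, a_FB = 150/600 = 0.25
  a_RF = 90/600 = 0.15, a_BF = 0/600 = 0.00, a_FF = 240/600 = 0.40
I − A =
  [   0.65    -0.40    -0.15]
  [  -0.30     0.80     0.00]
  [  -0.15    -0.25     0.60]
Cofactors of I−A, C_ij = (−1)^(i+j)·(minor ij) (rows/columns in the sector order above):
  C_11 = (0.80)(0.60) − (0.00)(-0.25) = 0.4800
  C_12 = −[(-0.30)(0.60) − (0.00)(-0.15)] = 0.1800
  C_13 = (-0.30)(-0.25) − (0.80)(-0.15) = 0.1950
  C_21 = −[(-0.40)(0.60) − (-0.15)(-0.25)] = 0.2775
  C_22 = (0.65)(0.60) − (-0.15)(-0.15) = 0.3675
  C_23 = −[(0.65)(-0.25) − (-0.40)(-0.15)] = 0.2225
  C_31 = (-0.40)(0.00) − (-0.15)(0.80) = 0.1200
  C_32 = −[(0.65)(0.00) − (-0.15)(-0.30)] = 0.0450
  C_33 = (0.65)(0.80) − (-0.40)(-0.30) = 0.4000
det(I−A) = Σ_j (I−A)_1j·C_1j = (0.65)(0.4800) + (-0.40)(0.1800) + (-0.15)(0.1950) = 0.21075
adj(I−A) = Cᵀ =
  [ 0.4800   0.2775   0.1200]
  [ 0.1800   0.3675   0.0450]
  [ 0.1950   0.2225   0.4000]
(I − A)⁻¹ = adj(I−A) / det(I−A) ≈
  [   2.2776     1.3167     0.5694]
  [   0.8541     1.7438     0.2135]
  [   0.9253     1.0558     1.8980]
x = (I − A)⁻¹ d = adj(I−A)·d / det(I−A), with det(I−A) = 0.21075:
  x_R = (0.4800·75 + 0.2775·70 + 0.1200·80) / 0.21075 = 65.025 / 0.21075 ≈ 308.54
  x_B = (0.1800·75 + 0.3675·70 + 0.0450·80) / 0.21075 = 42.825 / 0.21075 ≈ 203.20
  x_F = (0.1950·75 + 0.2225·70 + 0.4000·80) / 0.21075 = 62.20 / 0.21075 ≈ 295.14

x_R = 308.54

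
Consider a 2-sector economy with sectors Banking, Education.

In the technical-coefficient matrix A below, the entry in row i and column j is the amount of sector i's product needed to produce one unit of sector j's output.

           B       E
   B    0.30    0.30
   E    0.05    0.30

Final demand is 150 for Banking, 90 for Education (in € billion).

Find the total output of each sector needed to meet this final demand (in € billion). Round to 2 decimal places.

I − A =
  [   0.70    -0.30]
  [  -0.05     0.70]
det(I−A) = (0.70)(0.70) − (-0.30)(-0.05) = 0.4750
adj(I−A) = [[0.70, 0.30], [0.05, 0.70]]
(I − A)⁻¹ = adj(I−A) / det(I−A) ≈
  [   1.4737     0.6316]
  [   0.1053     1.4737]
x = (I − A)⁻¹ d = adj(I−A)·d / det(I−A), with det(I−A) = 0.4750:
  x_B = (0.70·150 + 0.30·90) / 0.4750 = 132.00 / 0.4750 ≈ 277.89
  x_E = (0.05·150 + 0.70·90) / 0.4750 = 70.50 / 0.4750 ≈ 148.42

x_B = 277.89, x_E = 148.42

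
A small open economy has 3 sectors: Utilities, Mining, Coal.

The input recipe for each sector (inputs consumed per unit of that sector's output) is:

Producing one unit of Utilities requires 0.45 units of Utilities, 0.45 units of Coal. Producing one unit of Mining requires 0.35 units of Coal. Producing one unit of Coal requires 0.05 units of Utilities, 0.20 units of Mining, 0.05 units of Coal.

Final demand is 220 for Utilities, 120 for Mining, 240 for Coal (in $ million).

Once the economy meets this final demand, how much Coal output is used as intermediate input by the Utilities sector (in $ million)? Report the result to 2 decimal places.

z_31 = 202.52

I − A =
  [   0.55     0.00    -0.05]
  [   0.00     1.00    -0.20]
  [  -0.45    -0.35     0.95]
Cofactors of I−A, C_ij = (−1)^(i+j)·(minor ij) (rows/columns in the sector order above):
  C_11 = (1.00)(0.95) − (-0.20)(-0.35) = 0.8800
  C_12 = −[(0.00)(0.95) − (-0.20)(-0.45)] = 0.0900
  C_13 = (0.00)(-0.35) − (1.00)(-0.45) = 0.4500
  C_21 = −[(0.00)(0.95) − (-0.05)(-0.35)] = 0.0175
  C_22 = (0.55)(0.95) − (-0.05)(-0.45) = 0.5000
  C_23 = −[(0.55)(-0.35) − (0.00)(-0.45)] = 0.1925
  C_31 = (0.00)(-0.20) − (-0.05)(1.00) = 0.0500
  C_32 = −[(0.55)(-0.20) − (-0.05)(0.00)] = 0.1100
  C_33 = (0.55)(1.00) − (0.00)(0.00) = 0.5500
det(I−A) = Σ_j (I−A)_1j·C_1j = (0.55)(0.8800) + (0.00)(0.0900) + (-0.05)(0.4500) = 0.4615
adj(I−A) = Cᵀ =
  [ 0.8800   0.0175   0.0500]
  [ 0.0900   0.5000   0.1100]
  [ 0.4500   0.1925   0.5500]
(I − A)⁻¹ = adj(I−A) / det(I−A) ≈
  [   1.9068     0.0379     0.1083]
  [   0.1950     1.0834     0.2384]
  [   0.9751     0.4171     1.1918]
First solve x = (I − A)⁻¹ d = adj(I−A)·d / det(I−A); in particular x_1 = (0.8800·220 + 0.0175·120 + 0.0500·240) / 0.4615 = 207.70 / 0.4615 ≈ 450.0542.
Intermediate flow from 3 to 1: z_31 = a_31 · x_1 = 0.45 × 207.70 / 0.4615 = 93.465 / 0.4615 ≈ 202.52.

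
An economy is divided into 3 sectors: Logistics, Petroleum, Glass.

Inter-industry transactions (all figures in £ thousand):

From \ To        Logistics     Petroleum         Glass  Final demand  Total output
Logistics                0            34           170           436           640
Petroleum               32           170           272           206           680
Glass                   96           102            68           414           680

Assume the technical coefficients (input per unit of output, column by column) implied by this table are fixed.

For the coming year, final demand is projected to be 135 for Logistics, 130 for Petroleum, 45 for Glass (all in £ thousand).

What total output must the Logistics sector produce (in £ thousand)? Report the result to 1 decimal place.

Technical coefficients a_ij = z_ij / X_j:
  a_LL = 0/640 = 0.00, a_PL = 32/640 = 0.05, a_GL = 96/640 = 0.15
  a_LP = 34/680 = 0.05, a_PP = 170/680 = 0.25, a_GP = 102/680 = 0.15
  a_LG = 170/680 = 0.25, a_PG = 272/680 = 0.40, a_GG = 68/680 = 0.10
I − A =
  [   1.00    -0.05    -0.25]
  [  -0.05     0.75    -0.40]
  [  -0.15    -0.15     0.90]
Cofactors of I−A, C_ij = (−1)^(i+j)·(minor ij) (rows/columns in the sector order above):
  C_11 = (0.75)(0.90) − (-0.40)(-0.15) = 0.6150
  C_12 = −[(-0.05)(0.90) − (-0.40)(-0.15)] = 0.1050
  C_13 = (-0.05)(-0.15) − (0.75)(-0.15) = 0.1200
  C_21 = −[(-0.05)(0.90) − (-0.25)(-0.15)] = 0.0825
  C_22 = (1.00)(0.90) − (-0.25)(-0.15) = 0.8625
  C_23 = −[(1.00)(-0.15) − (-0.05)(-0.15)] = 0.1575
  C_31 = (-0.05)(-0.40) − (-0.25)(0.75) = 0.2075
  C_32 = −[(1.00)(-0.40) − (-0.25)(-0.05)] = 0.4125
  C_33 = (1.00)(0.75) − (-0.05)(-0.05) = 0.7475
det(I−A) = Σ_j (I−A)_1j·C_1j = (1.00)(0.6150) + (-0.05)(0.1050) + (-0.25)(0.1200) = 0.57975
adj(I−A) = Cᵀ =
  [ 0.6150   0.0825   0.2075]
  [ 0.1050   0.8625   0.4125]
  [ 0.1200   0.1575   0.7475]
(I − A)⁻¹ = adj(I−A) / det(I−A) ≈
  [   1.0608     0.1423     0.3579]
  [   0.1811     1.4877     0.7115]
  [   0.2070     0.2717     1.2893]
x = (I − A)⁻¹ d = adj(I−A)·d / det(I−A), with det(I−A) = 0.57975:
  x_L = (0.6150·135 + 0.0825·130 + 0.2075·45) / 0.57975 = 103.0875 / 0.57975 ≈ 177.8
  x_P = (0.1050·135 + 0.8625·130 + 0.4125·45) / 0.57975 = 144.8625 / 0.57975 ≈ 249.9
  x_G = (0.1200·135 + 0.1575·130 + 0.7475·45) / 0.57975 = 70.3125 / 0.57975 ≈ 121.3

x_L = 177.8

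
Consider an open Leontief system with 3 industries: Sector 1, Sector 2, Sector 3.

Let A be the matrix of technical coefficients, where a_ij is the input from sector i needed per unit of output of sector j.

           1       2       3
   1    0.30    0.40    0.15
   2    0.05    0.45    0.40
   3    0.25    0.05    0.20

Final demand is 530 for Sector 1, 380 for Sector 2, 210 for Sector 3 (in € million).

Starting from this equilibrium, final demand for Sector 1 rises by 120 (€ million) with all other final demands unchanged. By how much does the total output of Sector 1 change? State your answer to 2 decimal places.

I − A =
  [   0.70    -0.40    -0.15]
  [  -0.05     0.55    -0.40]
  [  -0.25    -0.05     0.80]
Cofactors of I−A, C_ij = (−1)^(i+j)·(minor ij) (rows/columns in the sector order above):
  C_11 = (0.55)(0.80) − (-0.40)(-0.05) = 0.4200
  C_12 = −[(-0.05)(0.80) − (-0.40)(-0.25)] = 0.1400
  C_13 = (-0.05)(-0.05) − (0.55)(-0.25) = 0.1400
  C_21 = −[(-0.40)(0.80) − (-0.15)(-0.05)] = 0.3275
  C_22 = (0.70)(0.80) − (-0.15)(-0.25) = 0.5225
  C_23 = −[(0.70)(-0.05) − (-0.40)(-0.25)] = 0.1350
  C_31 = (-0.40)(-0.40) − (-0.15)(0.55) = 0.2425
  C_32 = −[(0.70)(-0.40) − (-0.15)(-0.05)] = 0.2875
  C_33 = (0.70)(0.55) − (-0.40)(-0.05) = 0.3650
det(I−A) = Σ_j (I−A)_1j·C_1j = (0.70)(0.4200) + (-0.40)(0.1400) + (-0.15)(0.1400) = 0.2170
adj(I−A) = Cᵀ =
  [ 0.4200   0.3275   0.2425]
  [ 0.1400   0.5225   0.2875]
  [ 0.1400   0.1350   0.3650]
(I − A)⁻¹ = adj(I−A) / det(I−A) ≈
  [   1.9355     1.5092     1.1175]
  [   0.6452     2.4078     1.3249]
  [   0.6452     0.6221     1.6820]
Δx = (I − A)⁻¹ Δd with Δd having +120 in the Sector 1 component and 0 elsewhere.
So Δx_1 = L_11 · (+120), where L_11 = adj(I−A)_11 / det(I−A) = 0.4200 / 0.2170.
Δx_1 = 0.4200 × (+120) / 0.2170 = 50.40 / 0.2170 ≈ 232.26.

Δx_1 = 232.26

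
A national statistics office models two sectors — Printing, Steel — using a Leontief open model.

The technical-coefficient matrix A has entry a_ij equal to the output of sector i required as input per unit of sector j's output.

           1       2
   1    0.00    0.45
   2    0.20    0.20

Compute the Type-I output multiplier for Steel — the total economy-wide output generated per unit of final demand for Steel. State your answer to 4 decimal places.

I − A =
  [   1.00    -0.45]
  [  -0.20     0.80]
det(I−A) = (1.00)(0.80) − (-0.45)(-0.20) = 0.7100
adj(I−A) = [[0.80, 0.45], [0.20, 1.00]]
(I − A)⁻¹ = adj(I−A) / det(I−A) ≈
  [   1.12676     0.63380]
  [   0.28169     1.40845]
The output multiplier for sector j is the column-j sum of the Leontief inverse (I − A)⁻¹ = adj(I−A) / det(I−A).
Column 2 of adj(I−A): (0.45, 1.00); det(I−A) = 0.7100.
m_2 = (0.45 + 1.00) / 0.7100 = 1.45 / 0.7100 ≈ 2.0423.

m_2 = 2.0423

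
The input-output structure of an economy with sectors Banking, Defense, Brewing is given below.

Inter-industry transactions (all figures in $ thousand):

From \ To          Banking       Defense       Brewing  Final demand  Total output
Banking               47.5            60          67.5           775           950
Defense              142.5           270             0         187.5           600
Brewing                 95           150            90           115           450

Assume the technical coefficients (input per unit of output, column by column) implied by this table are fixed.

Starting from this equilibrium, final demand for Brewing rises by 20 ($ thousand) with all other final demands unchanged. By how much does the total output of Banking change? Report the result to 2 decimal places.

Technical coefficients a_ij = z_ij / X_j:
  a_11 = 47.5/950 = 0.05, a_21 = 142.5/950 = 0.15, a_31 = 95/950 = 0.10
  a_12 = 60/600 = 0.10, a_22 = 270/600 = 0.45, a_32 = 150/600 = 0.25
  a_13 = 67.5/450 = 0.15, a_23 = 0/450 = 0.00, a_33 = 90/450 = 0.20
I − A =
  [   0.95    -0.10    -0.15]
  [  -0.15     0.55     0.00]
  [  -0.10    -0.25     0.80]
Cofactors of I−A, C_ij = (−1)^(i+j)·(minor ij) (rows/columns in the sector order above):
  C_11 = (0.55)(0.80) − (0.00)(-0.25) = 0.4400
  C_12 = −[(-0.15)(0.80) − (0.00)(-0.10)] = 0.1200
  C_13 = (-0.15)(-0.25) − (0.55)(-0.10) = 0.0925
  C_21 = −[(-0.10)(0.80) − (-0.15)(-0.25)] = 0.1175
  C_22 = (0.95)(0.80) − (-0.15)(-0.10) = 0.7450
  C_23 = −[(0.95)(-0.25) − (-0.10)(-0.10)] = 0.2475
  C_31 = (-0.10)(0.00) − (-0.15)(0.55) = 0.0825
  C_32 = −[(0.95)(0.00) − (-0.15)(-0.15)] = 0.0225
  C_33 = (0.95)(0.55) − (-0.10)(-0.15) = 0.5075
det(I−A) = Σ_j (I−A)_1j·C_1j = (0.95)(0.4400) + (-0.10)(0.1200) + (-0.15)(0.0925) = 0.392125
adj(I−A) = Cᵀ =
  [ 0.4400   0.1175   0.0825]
  [ 0.1200   0.7450   0.0225]
  [ 0.0925   0.2475   0.5075]
(I − A)⁻¹ = adj(I−A) / det(I−A) ≈
  [   1.1221     0.2996     0.2104]
  [   0.3060     1.8999     0.0574]
  [   0.2359     0.6312     1.2942]
Δx = (I − A)⁻¹ Δd with Δd having +20 in the Brewing component and 0 elsewhere.
So Δx_1 = L_13 · (+20), where L_13 = adj(I−A)_13 / det(I−A) = 0.0825 / 0.392125.
Δx_1 = 0.0825 × (+20) / 0.392125 = 1.65 / 0.392125 ≈ 4.21.

Δx_1 = 4.21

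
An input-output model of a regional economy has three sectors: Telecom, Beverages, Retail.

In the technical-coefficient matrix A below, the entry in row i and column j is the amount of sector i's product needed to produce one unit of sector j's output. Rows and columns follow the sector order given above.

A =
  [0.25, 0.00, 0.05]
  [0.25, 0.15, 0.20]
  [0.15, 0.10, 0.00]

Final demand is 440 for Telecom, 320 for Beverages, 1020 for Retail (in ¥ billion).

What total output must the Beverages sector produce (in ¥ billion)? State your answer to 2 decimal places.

I − A =
  [   0.75     0.00    -0.05]
  [  -0.25     0.85    -0.20]
  [  -0.15    -0.10     1.00]
Cofactors of I−A, C_ij = (−1)^(i+j)·(minor ij) (rows/columns in the sector order above):
  C_11 = (0.85)(1.00) − (-0.20)(-0.10) = 0.8300
  C_12 = −[(-0.25)(1.00) − (-0.20)(-0.15)] = 0.2800
  C_13 = (-0.25)(-0.10) − (0.85)(-0.15) = 0.1525
  C_21 = −[(0.00)(1.00) − (-0.05)(-0.10)] = 0.0050
  C_22 = (0.75)(1.00) − (-0.05)(-0.15) = 0.7425
  C_23 = −[(0.75)(-0.10) − (0.00)(-0.15)] = 0.0750
  C_31 = (0.00)(-0.20) − (-0.05)(0.85) = 0.0425
  C_32 = −[(0.75)(-0.20) − (-0.05)(-0.25)] = 0.1625
  C_33 = (0.75)(0.85) − (0.00)(-0.25) = 0.6375
det(I−A) = Σ_j (I−A)_1j·C_1j = (0.75)(0.8300) + (0.00)(0.2800) + (-0.05)(0.1525) = 0.614875
adj(I−A) = Cᵀ =
  [ 0.8300   0.0050   0.0425]
  [ 0.2800   0.7425   0.1625]
  [ 0.1525   0.0750   0.6375]
(I − A)⁻¹ = adj(I−A) / det(I−A) ≈
  [   1.3499     0.0081     0.0691]
  [   0.4554     1.2076     0.2643]
  [   0.2480     0.1220     1.0368]
x = (I − A)⁻¹ d = adj(I−A)·d / det(I−A), with det(I−A) = 0.614875:
  x_1 = (0.8300·440 + 0.0050·320 + 0.0425·1020) / 0.614875 = 410.15 / 0.614875 ≈ 667.05
  x_2 = (0.2800·440 + 0.7425·320 + 0.1625·1020) / 0.614875 = 526.55 / 0.614875 ≈ 856.35
  x_3 = (0.1525·440 + 0.0750·320 + 0.6375·1020) / 0.614875 = 741.35 / 0.614875 ≈ 1205.69

x_2 = 856.35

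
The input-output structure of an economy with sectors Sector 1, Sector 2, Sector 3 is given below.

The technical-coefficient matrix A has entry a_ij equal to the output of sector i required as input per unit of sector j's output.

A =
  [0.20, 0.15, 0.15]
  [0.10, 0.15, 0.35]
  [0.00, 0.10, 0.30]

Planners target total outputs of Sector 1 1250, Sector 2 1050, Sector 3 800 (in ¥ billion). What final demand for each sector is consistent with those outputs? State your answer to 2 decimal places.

d_1 = 722.50, d_2 = 487.50, d_3 = 455.00

I − A =
  [   0.80    -0.15    -0.15]
  [  -0.10     0.85    -0.35]
  [   0.00    -0.10     0.70]
d = (I − A) x:
  d_1 = (+0.80)·1250 + (-0.15)·1050 + (-0.15)·800 = 722.50
  d_2 = (-0.10)·1250 + (+0.85)·1050 + (-0.35)·800 = 487.50
  d_3 = (+0.00)·1250 + (-0.10)·1050 + (+0.70)·800 = 455.00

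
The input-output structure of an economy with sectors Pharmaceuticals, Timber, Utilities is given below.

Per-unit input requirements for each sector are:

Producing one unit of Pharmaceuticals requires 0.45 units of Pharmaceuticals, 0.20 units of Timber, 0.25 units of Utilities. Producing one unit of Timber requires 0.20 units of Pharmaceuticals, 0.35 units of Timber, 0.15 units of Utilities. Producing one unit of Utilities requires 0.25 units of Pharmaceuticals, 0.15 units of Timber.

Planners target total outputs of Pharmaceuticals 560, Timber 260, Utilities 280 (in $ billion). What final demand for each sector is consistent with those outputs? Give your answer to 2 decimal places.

I − A =
  [   0.55    -0.20    -0.25]
  [  -0.20     0.65    -0.15]
  [  -0.25    -0.15     1.00]
d = (I − A) x:
  d_P = (+0.55)·560 + (-0.20)·260 + (-0.25)·280 = 186.00
  d_T = (-0.20)·560 + (+0.65)·260 + (-0.15)·280 = 15.00
  d_U = (-0.25)·560 + (-0.15)·260 + (+1.00)·280 = 101.00

d_P = 186.00, d_T = 15.00, d_U = 101.00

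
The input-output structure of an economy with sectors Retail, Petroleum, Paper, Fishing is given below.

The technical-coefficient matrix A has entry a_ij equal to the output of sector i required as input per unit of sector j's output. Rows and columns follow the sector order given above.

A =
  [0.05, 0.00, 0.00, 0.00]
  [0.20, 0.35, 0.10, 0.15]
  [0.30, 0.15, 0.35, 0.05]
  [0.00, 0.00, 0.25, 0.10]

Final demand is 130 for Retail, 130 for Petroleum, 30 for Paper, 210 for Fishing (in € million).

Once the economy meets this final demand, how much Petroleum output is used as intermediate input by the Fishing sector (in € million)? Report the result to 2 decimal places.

z_24 = 43.78

I − A =
  [   0.95     0.00     0.00     0.00]
  [  -0.20     0.65    -0.10    -0.15]
  [  -0.30    -0.15     0.65    -0.05]
  [   0.00     0.00    -0.25     0.90]
Compute the cofactors C_ij = (−1)^(i+j)·(3×3 minor ij) of I−A; the adjugate is their transpose:
adj(I−A) = Cᵀ =
  [ 0.353000   0.000000   0.000000   0.000000]
  [ 0.152750   0.543875   0.121125   0.097375]
  [ 0.202500   0.128250   0.555750   0.052250]
  [ 0.056250   0.035625   0.154375   0.387125]
det(I−A) = Σ_j (I−A)_1j·C_1j = (0.95)(0.353000) + (0.00)(0.152750) + (0.00)(0.202500) + (0.00)(0.056250) = 0.33535
(I − A)⁻¹ = adj(I−A) / det(I−A) ≈
  [   1.0526     0.0000     0.0000     0.0000]
  [   0.4555     1.6218     0.3612     0.2904]
  [   0.6038     0.3824     1.6572     0.1558]
  [   0.1677     0.1062     0.4603     1.1544]
First solve x = (I − A)⁻¹ d = adj(I−A)·d / det(I−A); in particular x_4 = (0.056250·130 + 0.035625·130 + 0.154375·30 + 0.387125·210) / 0.33535 = 97.87125 / 0.33535 ≈ 291.8481.
Intermediate flow from 2 to 4: z_24 = a_24 · x_4 = 0.15 × 97.87125 / 0.33535 = 14.6806875 / 0.33535 ≈ 43.78.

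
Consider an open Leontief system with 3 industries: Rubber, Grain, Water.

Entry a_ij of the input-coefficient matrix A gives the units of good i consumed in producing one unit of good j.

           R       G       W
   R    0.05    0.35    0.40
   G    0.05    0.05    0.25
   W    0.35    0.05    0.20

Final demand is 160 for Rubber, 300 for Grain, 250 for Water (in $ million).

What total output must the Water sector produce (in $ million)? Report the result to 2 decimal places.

x_W = 613.08

I − A =
  [   0.95    -0.35    -0.40]
  [  -0.05     0.95    -0.25]
  [  -0.35    -0.05     0.80]
Cofactors of I−A, C_ij = (−1)^(i+j)·(minor ij) (rows/columns in the sector order above):
  C_11 = (0.95)(0.80) − (-0.25)(-0.05) = 0.7475
  C_12 = −[(-0.05)(0.80) − (-0.25)(-0.35)] = 0.1275
  C_13 = (-0.05)(-0.05) − (0.95)(-0.35) = 0.3350
  C_21 = −[(-0.35)(0.80) − (-0.40)(-0.05)] = 0.3000
  C_22 = (0.95)(0.80) − (-0.40)(-0.35) = 0.6200
  C_23 = −[(0.95)(-0.05) − (-0.35)(-0.35)] = 0.1700
  C_31 = (-0.35)(-0.25) − (-0.40)(0.95) = 0.4675
  C_32 = −[(0.95)(-0.25) − (-0.40)(-0.05)] = 0.2575
  C_33 = (0.95)(0.95) − (-0.35)(-0.05) = 0.8850
det(I−A) = Σ_j (I−A)_1j·C_1j = (0.95)(0.7475) + (-0.35)(0.1275) + (-0.40)(0.3350) = 0.5315
adj(I−A) = Cᵀ =
  [ 0.7475   0.3000   0.4675]
  [ 0.1275   0.6200   0.2575]
  [ 0.3350   0.1700   0.8850]
(I − A)⁻¹ = adj(I−A) / det(I−A) ≈
  [   1.4064     0.5644     0.8796]
  [   0.2399     1.1665     0.4845]
  [   0.6303     0.3198     1.6651]
x = (I − A)⁻¹ d = adj(I−A)·d / det(I−A), with det(I−A) = 0.5315:
  x_R = (0.7475·160 + 0.3000·300 + 0.4675·250) / 0.5315 = 326.475 / 0.5315 ≈ 614.25
  x_G = (0.1275·160 + 0.6200·300 + 0.2575·250) / 0.5315 = 270.775 / 0.5315 ≈ 509.45
  x_W = (0.3350·160 + 0.1700·300 + 0.8850·250) / 0.5315 = 325.85 / 0.5315 ≈ 613.08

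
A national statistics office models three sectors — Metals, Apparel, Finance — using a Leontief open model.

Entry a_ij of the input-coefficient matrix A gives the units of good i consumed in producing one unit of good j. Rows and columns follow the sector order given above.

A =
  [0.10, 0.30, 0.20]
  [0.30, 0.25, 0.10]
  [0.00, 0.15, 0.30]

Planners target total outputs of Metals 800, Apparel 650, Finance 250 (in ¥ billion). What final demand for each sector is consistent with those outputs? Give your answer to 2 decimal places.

I − A =
  [   0.90    -0.30    -0.20]
  [  -0.30     0.75    -0.10]
  [   0.00    -0.15     0.70]
d = (I − A) x:
  d_1 = (+0.90)·800 + (-0.30)·650 + (-0.20)·250 = 475.00
  d_2 = (-0.30)·800 + (+0.75)·650 + (-0.10)·250 = 222.50
  d_3 = (+0.00)·800 + (-0.15)·650 + (+0.70)·250 = 77.50

d_1 = 475.00, d_2 = 222.50, d_3 = 77.50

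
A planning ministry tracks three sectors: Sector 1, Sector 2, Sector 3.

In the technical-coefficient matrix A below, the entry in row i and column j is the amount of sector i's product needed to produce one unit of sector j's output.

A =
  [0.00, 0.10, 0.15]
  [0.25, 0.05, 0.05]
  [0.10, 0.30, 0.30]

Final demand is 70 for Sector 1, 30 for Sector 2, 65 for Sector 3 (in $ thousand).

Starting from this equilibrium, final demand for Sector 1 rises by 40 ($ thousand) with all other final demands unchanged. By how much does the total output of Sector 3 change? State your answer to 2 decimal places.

I − A =
  [   1.00    -0.10    -0.15]
  [  -0.25     0.95    -0.05]
  [  -0.10    -0.30     0.70]
Cofactors of I−A, C_ij = (−1)^(i+j)·(minor ij) (rows/columns in the sector order above):
  C_11 = (0.95)(0.70) − (-0.05)(-0.30) = 0.6500
  C_12 = −[(-0.25)(0.70) − (-0.05)(-0.10)] = 0.1800
  C_13 = (-0.25)(-0.30) − (0.95)(-0.10) = 0.1700
  C_21 = −[(-0.10)(0.70) − (-0.15)(-0.30)] = 0.1150
  C_22 = (1.00)(0.70) − (-0.15)(-0.10) = 0.6850
  C_23 = −[(1.00)(-0.30) − (-0.10)(-0.10)] = 0.3100
  C_31 = (-0.10)(-0.05) − (-0.15)(0.95) = 0.1475
  C_32 = −[(1.00)(-0.05) − (-0.15)(-0.25)] = 0.0875
  C_33 = (1.00)(0.95) − (-0.10)(-0.25) = 0.9250
det(I−A) = Σ_j (I−A)_1j·C_1j = (1.00)(0.6500) + (-0.10)(0.1800) + (-0.15)(0.1700) = 0.6065
adj(I−A) = Cᵀ =
  [ 0.6500   0.1150   0.1475]
  [ 0.1800   0.6850   0.0875]
  [ 0.1700   0.3100   0.9250]
(I − A)⁻¹ = adj(I−A) / det(I−A) ≈
  [   1.0717     0.1896     0.2432]
  [   0.2968     1.1294     0.1443]
  [   0.2803     0.5111     1.5251]
Δx = (I − A)⁻¹ Δd with Δd having +40 in the Sector 1 component and 0 elsewhere.
So Δx_3 = L_31 · (+40), where L_31 = adj(I−A)_31 / det(I−A) = 0.1700 / 0.6065.
Δx_3 = 0.1700 × (+40) / 0.6065 = 6.80 / 0.6065 ≈ 11.21.

Δx_3 = 11.21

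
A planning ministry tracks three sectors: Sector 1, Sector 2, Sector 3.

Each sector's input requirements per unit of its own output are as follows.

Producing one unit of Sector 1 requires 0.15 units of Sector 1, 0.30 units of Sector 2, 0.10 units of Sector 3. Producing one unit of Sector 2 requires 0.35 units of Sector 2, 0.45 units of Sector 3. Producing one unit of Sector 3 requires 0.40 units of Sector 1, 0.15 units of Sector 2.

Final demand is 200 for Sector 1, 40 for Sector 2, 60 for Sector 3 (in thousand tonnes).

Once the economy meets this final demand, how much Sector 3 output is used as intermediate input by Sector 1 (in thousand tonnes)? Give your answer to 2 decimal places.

I − A =
  [   0.85     0.00    -0.40]
  [  -0.30     0.65    -0.15]
  [  -0.10    -0.45     1.00]
Cofactors of I−A, C_ij = (−1)^(i+j)·(minor ij) (rows/columns in the sector order above):
  C_11 = (0.65)(1.00) − (-0.15)(-0.45) = 0.5825
  C_12 = −[(-0.30)(1.00) − (-0.15)(-0.10)] = 0.3150
  C_13 = (-0.30)(-0.45) − (0.65)(-0.10) = 0.2000
  C_21 = −[(0.00)(1.00) − (-0.40)(-0.45)] = 0.1800
  C_22 = (0.85)(1.00) − (-0.40)(-0.10) = 0.8100
  C_23 = −[(0.85)(-0.45) − (0.00)(-0.10)] = 0.3825
  C_31 = (0.00)(-0.15) − (-0.40)(0.65) = 0.2600
  C_32 = −[(0.85)(-0.15) − (-0.40)(-0.30)] = 0.2475
  C_33 = (0.85)(0.65) − (0.00)(-0.30) = 0.5525
det(I−A) = Σ_j (I−A)_1j·C_1j = (0.85)(0.5825) + (0.00)(0.3150) + (-0.40)(0.2000) = 0.415125
adj(I−A) = Cᵀ =
  [ 0.5825   0.1800   0.2600]
  [ 0.3150   0.8100   0.2475]
  [ 0.2000   0.3825   0.5525]
(I − A)⁻¹ = adj(I−A) / det(I−A) ≈
  [   1.4032     0.4336     0.6263]
  [   0.7588     1.9512     0.5962]
  [   0.4818     0.9214     1.3309]
First solve x = (I − A)⁻¹ d = adj(I−A)·d / det(I−A); in particular x_1 = (0.5825·200 + 0.1800·40 + 0.2600·60) / 0.415125 = 139.30 / 0.415125 ≈ 335.5616.
Intermediate flow from 3 to 1: z_31 = a_31 · x_1 = 0.10 × 139.30 / 0.415125 = 13.93 / 0.415125 ≈ 33.56.

z_31 = 33.56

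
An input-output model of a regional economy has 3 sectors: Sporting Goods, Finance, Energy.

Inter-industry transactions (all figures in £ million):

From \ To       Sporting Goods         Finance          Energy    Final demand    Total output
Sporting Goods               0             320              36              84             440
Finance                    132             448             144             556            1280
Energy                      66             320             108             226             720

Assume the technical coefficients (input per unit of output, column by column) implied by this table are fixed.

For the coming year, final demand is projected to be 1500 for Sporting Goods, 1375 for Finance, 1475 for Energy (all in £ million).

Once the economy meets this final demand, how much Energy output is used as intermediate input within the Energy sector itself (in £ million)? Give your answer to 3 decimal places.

Technical coefficients a_ij = z_ij / X_j:
  a_11 = 0/440 = 0.00, a_21 = 132/440 = 0.30, a_31 = 66/440 = 0.15
  a_12 = 320/1280 = 0.25, a_22 = 448/1280 = 0.35, a_32 = 320/1280 = 0.25
  a_13 = 36/720 = 0.05, a_23 = 144/720 = 0.20, a_33 = 108/720 = 0.15
I − A =
  [   1.00    -0.25    -0.05]
  [  -0.30     0.65    -0.20]
  [  -0.15    -0.25     0.85]
Cofactors of I−A, C_ij = (−1)^(i+j)·(minor ij) (rows/columns in the sector order above):
  C_11 = (0.65)(0.85) − (-0.20)(-0.25) = 0.5025
  C_12 = −[(-0.30)(0.85) − (-0.20)(-0.15)] = 0.2850
  C_13 = (-0.30)(-0.25) − (0.65)(-0.15) = 0.1725
  C_21 = −[(-0.25)(0.85) − (-0.05)(-0.25)] = 0.2250
  C_22 = (1.00)(0.85) − (-0.05)(-0.15) = 0.8425
  C_23 = −[(1.00)(-0.25) − (-0.25)(-0.15)] = 0.2875
  C_31 = (-0.25)(-0.20) − (-0.05)(0.65) = 0.0825
  C_32 = −[(1.00)(-0.20) − (-0.05)(-0.30)] = 0.2150
  C_33 = (1.00)(0.65) − (-0.25)(-0.30) = 0.5750
det(I−A) = Σ_j (I−A)_1j·C_1j = (1.00)(0.5025) + (-0.25)(0.2850) + (-0.05)(0.1725) = 0.422625
adj(I−A) = Cᵀ =
  [ 0.5025   0.2250   0.0825]
  [ 0.2850   0.8425   0.2150]
  [ 0.1725   0.2875   0.5750]
(I − A)⁻¹ = adj(I−A) / det(I−A) ≈
  [   1.1890     0.5324     0.1952]
  [   0.6744     1.9935     0.5087]
  [   0.4082     0.6803     1.3605]
First solve x = (I − A)⁻¹ d = adj(I−A)·d / det(I−A); in particular x_3 = (0.1725·1500 + 0.2875·1375 + 0.5750·1475) / 0.422625 = 1502.1875 / 0.422625 ≈ 3554.42177.
Intermediate flow from 3 to 3: z_33 = a_33 · x_3 = 0.15 × 1502.1875 / 0.422625 = 225.328125 / 0.422625 ≈ 533.163.

z_33 = 533.163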